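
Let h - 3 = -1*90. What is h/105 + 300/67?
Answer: 8557/2345 ≈ 3.6490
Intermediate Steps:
h = -87 (h = 3 - 1*90 = 3 - 90 = -87)
h/105 + 300/67 = -87/105 + 300/67 = -87*1/105 + 300*(1/67) = -29/35 + 300/67 = 8557/2345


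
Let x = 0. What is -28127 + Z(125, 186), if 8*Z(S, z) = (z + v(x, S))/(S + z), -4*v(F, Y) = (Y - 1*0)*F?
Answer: -34989895/1244 ≈ -28127.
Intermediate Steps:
v(F, Y) = -F*Y/4 (v(F, Y) = -(Y - 1*0)*F/4 = -(Y + 0)*F/4 = -Y*F/4 = -F*Y/4)
Z(S, z) = z/(8*(S + z)) (Z(S, z) = ((z - ¼*0*S)/(S + z))/8 = ((z + 0)/(S + z))/8 = (z/(S + z))/8 = z/(8*(S + z)))
-28127 + Z(125, 186) = -28127 + (⅛)*186/(125 + 186) = -28127 + (⅛)*186/311 = -28127 + (⅛)*186*(1/311) = -28127 + 93/1244 = -34989895/1244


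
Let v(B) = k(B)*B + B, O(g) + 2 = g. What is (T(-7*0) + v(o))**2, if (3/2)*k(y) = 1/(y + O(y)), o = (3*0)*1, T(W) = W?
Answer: 0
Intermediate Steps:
O(g) = -2 + g
o = 0 (o = 0*1 = 0)
k(y) = 2/(3*(-2 + 2*y)) (k(y) = 2/(3*(y + (-2 + y))) = 2/(3*(-2 + 2*y)))
v(B) = B + B/(3*(-1 + B)) (v(B) = (1/(3*(-1 + B)))*B + B = B/(3*(-1 + B)) + B = B + B/(3*(-1 + B)))
(T(-7*0) + v(o))**2 = (-7*0 + (1/3)*0*(-2 + 3*0)/(-1 + 0))**2 = (0 + (1/3)*0*(-2 + 0)/(-1))**2 = (0 + (1/3)*0*(-1)*(-2))**2 = (0 + 0)**2 = 0**2 = 0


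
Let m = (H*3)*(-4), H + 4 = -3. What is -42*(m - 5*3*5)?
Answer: -378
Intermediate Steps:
H = -7 (H = -4 - 3 = -7)
m = 84 (m = -7*3*(-4) = -21*(-4) = 84)
-42*(m - 5*3*5) = -42*(84 - 5*3*5) = -42*(84 - 15*5) = -42*(84 - 75) = -42*9 = -378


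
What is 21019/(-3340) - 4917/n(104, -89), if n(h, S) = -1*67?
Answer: 15014507/223780 ≈ 67.095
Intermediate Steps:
n(h, S) = -67
21019/(-3340) - 4917/n(104, -89) = 21019/(-3340) - 4917/(-67) = 21019*(-1/3340) - 4917*(-1/67) = -21019/3340 + 4917/67 = 15014507/223780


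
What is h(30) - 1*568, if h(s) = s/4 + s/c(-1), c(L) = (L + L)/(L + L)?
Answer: -1061/2 ≈ -530.50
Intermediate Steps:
c(L) = 1 (c(L) = (2*L)/((2*L)) = (2*L)*(1/(2*L)) = 1)
h(s) = 5*s/4 (h(s) = s/4 + s/1 = s*(¼) + s*1 = s/4 + s = 5*s/4)
h(30) - 1*568 = (5/4)*30 - 1*568 = 75/2 - 568 = -1061/2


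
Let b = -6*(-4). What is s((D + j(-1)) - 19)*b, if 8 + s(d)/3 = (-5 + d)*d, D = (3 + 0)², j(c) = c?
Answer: 12096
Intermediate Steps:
b = 24
D = 9 (D = 3² = 9)
s(d) = -24 + 3*d*(-5 + d) (s(d) = -24 + 3*((-5 + d)*d) = -24 + 3*(d*(-5 + d)) = -24 + 3*d*(-5 + d))
s((D + j(-1)) - 19)*b = (-24 - 15*((9 - 1) - 19) + 3*((9 - 1) - 19)²)*24 = (-24 - 15*(8 - 19) + 3*(8 - 19)²)*24 = (-24 - 15*(-11) + 3*(-11)²)*24 = (-24 + 165 + 3*121)*24 = (-24 + 165 + 363)*24 = 504*24 = 12096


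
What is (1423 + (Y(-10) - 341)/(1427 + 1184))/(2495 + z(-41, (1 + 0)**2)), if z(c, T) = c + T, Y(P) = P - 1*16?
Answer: 3715086/6410005 ≈ 0.57958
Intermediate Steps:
Y(P) = -16 + P (Y(P) = P - 16 = -16 + P)
z(c, T) = T + c
(1423 + (Y(-10) - 341)/(1427 + 1184))/(2495 + z(-41, (1 + 0)**2)) = (1423 + ((-16 - 10) - 341)/(1427 + 1184))/(2495 + ((1 + 0)**2 - 41)) = (1423 + (-26 - 341)/2611)/(2495 + (1**2 - 41)) = (1423 - 367*1/2611)/(2495 + (1 - 41)) = (1423 - 367/2611)/(2495 - 40) = (3715086/2611)/2455 = (3715086/2611)*(1/2455) = 3715086/6410005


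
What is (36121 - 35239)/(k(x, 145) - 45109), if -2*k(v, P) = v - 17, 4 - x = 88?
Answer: -196/10013 ≈ -0.019575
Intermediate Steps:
x = -84 (x = 4 - 1*88 = 4 - 88 = -84)
k(v, P) = 17/2 - v/2 (k(v, P) = -(v - 17)/2 = -(-17 + v)/2 = 17/2 - v/2)
(36121 - 35239)/(k(x, 145) - 45109) = (36121 - 35239)/((17/2 - ½*(-84)) - 45109) = 882/((17/2 + 42) - 45109) = 882/(101/2 - 45109) = 882/(-90117/2) = 882*(-2/90117) = -196/10013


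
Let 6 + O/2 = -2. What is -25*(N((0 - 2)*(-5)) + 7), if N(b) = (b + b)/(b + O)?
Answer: -275/3 ≈ -91.667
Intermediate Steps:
O = -16 (O = -12 + 2*(-2) = -12 - 4 = -16)
N(b) = 2*b/(-16 + b) (N(b) = (b + b)/(b - 16) = (2*b)/(-16 + b) = 2*b/(-16 + b))
-25*(N((0 - 2)*(-5)) + 7) = -25*(2*((0 - 2)*(-5))/(-16 + (0 - 2)*(-5)) + 7) = -25*(2*(-2*(-5))/(-16 - 2*(-5)) + 7) = -25*(2*10/(-16 + 10) + 7) = -25*(2*10/(-6) + 7) = -25*(2*10*(-⅙) + 7) = -25*(-10/3 + 7) = -25*11/3 = -275/3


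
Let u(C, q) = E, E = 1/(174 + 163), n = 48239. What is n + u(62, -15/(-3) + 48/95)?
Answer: 16256544/337 ≈ 48239.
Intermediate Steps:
E = 1/337 ≈ 0.0029674
u(C, q) = 1/337
n + u(62, -15/(-3) + 48/95) = 48239 + 1/337 = 16256544/337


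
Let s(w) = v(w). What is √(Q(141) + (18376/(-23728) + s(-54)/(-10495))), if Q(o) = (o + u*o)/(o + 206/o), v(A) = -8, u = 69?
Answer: √26784369351362260855815490/625271550790 ≈ 8.2770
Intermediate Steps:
s(w) = -8
Q(o) = 70*o/(o + 206/o) (Q(o) = (o + 69*o)/(o + 206/o) = (70*o)/(o + 206/o) = 70*o/(o + 206/o))
√(Q(141) + (18376/(-23728) + s(-54)/(-10495))) = √(70*141²/(206 + 141²) + (18376/(-23728) - 8/(-10495))) = √(70*19881/(206 + 19881) + (18376*(-1/23728) - 8*(-1/10495))) = √(70*19881/20087 + (-2297/2966 + 8/10495)) = √(70*19881*(1/20087) - 24083287/31128170) = √(1391670/20087 - 24083287/31128170) = √(42836379357931/625271550790) = √26784369351362260855815490/625271550790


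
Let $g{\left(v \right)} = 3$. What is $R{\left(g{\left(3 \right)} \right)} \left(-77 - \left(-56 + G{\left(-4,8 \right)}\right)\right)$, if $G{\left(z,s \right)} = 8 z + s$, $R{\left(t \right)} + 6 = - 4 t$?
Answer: $-54$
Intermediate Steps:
$R{\left(t \right)} = -6 - 4 t$
$G{\left(z,s \right)} = s + 8 z$
$R{\left(g{\left(3 \right)} \right)} \left(-77 - \left(-56 + G{\left(-4,8 \right)}\right)\right) = \left(-6 - 12\right) \left(-77 + \left(56 - \left(8 + 8 \left(-4\right)\right)\right)\right) = \left(-6 - 12\right) \left(-77 + \left(56 - \left(8 - 32\right)\right)\right) = - 18 \left(-77 + \left(56 - -24\right)\right) = - 18 \left(-77 + \left(56 + 24\right)\right) = - 18 \left(-77 + 80\right) = \left(-18\right) 3 = -54$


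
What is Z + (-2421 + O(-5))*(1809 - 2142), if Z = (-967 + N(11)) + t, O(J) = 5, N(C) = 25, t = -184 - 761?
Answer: 802641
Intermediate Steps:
t = -945
Z = -1887 (Z = (-967 + 25) - 945 = -942 - 945 = -1887)
Z + (-2421 + O(-5))*(1809 - 2142) = -1887 + (-2421 + 5)*(1809 - 2142) = -1887 - 2416*(-333) = -1887 + 804528 = 802641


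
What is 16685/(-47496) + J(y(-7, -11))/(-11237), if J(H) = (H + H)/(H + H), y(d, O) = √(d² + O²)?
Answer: -187536841/533712552 ≈ -0.35138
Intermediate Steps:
y(d, O) = √(O² + d²)
J(H) = 1 (J(H) = (2*H)/((2*H)) = (2*H)*(1/(2*H)) = 1)
16685/(-47496) + J(y(-7, -11))/(-11237) = 16685/(-47496) + 1/(-11237) = 16685*(-1/47496) + 1*(-1/11237) = -16685/47496 - 1/11237 = -187536841/533712552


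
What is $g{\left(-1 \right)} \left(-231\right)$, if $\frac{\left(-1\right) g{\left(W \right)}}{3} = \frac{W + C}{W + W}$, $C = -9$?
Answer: $3465$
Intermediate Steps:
$g{\left(W \right)} = - \frac{3 \left(-9 + W\right)}{2 W}$ ($g{\left(W \right)} = - 3 \frac{W - 9}{W + W} = - 3 \frac{-9 + W}{2 W} = - \frac{3 \left(-9 + W\right)}{2 W}$)
$g{\left(-1 \right)} \left(-231\right) = \frac{3 \left(9 - -1\right)}{2 \left(-1\right)} \left(-231\right) = \frac{3}{2} \left(-1\right) \left(9 + 1\right) \left(-231\right) = \frac{3}{2} \left(-1\right) 10 \left(-231\right) = \left(-15\right) \left(-231\right) = 3465$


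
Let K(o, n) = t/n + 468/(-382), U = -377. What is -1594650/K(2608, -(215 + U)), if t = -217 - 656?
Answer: 5482406700/22739 ≈ 2.4110e+5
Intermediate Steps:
t = -873
K(o, n) = -234/191 - 873/n (K(o, n) = -873/n + 468/(-382) = -873/n + 468*(-1/382) = -873/n - 234/191 = -234/191 - 873/n)
-1594650/K(2608, -(215 + U)) = -1594650/(-234/191 - 873*(-1/(215 - 377))) = -1594650/(-234/191 - 873/((-1*(-162)))) = -1594650/(-234/191 - 873/162) = -1594650/(-234/191 - 873*1/162) = -1594650/(-234/191 - 97/18) = -1594650/(-22739/3438) = -1594650*(-3438/22739) = 5482406700/22739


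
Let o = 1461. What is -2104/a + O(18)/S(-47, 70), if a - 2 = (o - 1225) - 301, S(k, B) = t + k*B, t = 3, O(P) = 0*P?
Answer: 2104/63 ≈ 33.397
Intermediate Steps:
O(P) = 0
S(k, B) = 3 + B*k (S(k, B) = 3 + k*B = 3 + B*k)
a = -63 (a = 2 + ((1461 - 1225) - 301) = 2 + (236 - 301) = 2 - 65 = -63)
-2104/a + O(18)/S(-47, 70) = -2104/(-63) + 0/(3 + 70*(-47)) = -2104*(-1/63) + 0/(3 - 3290) = 2104/63 + 0/(-3287) = 2104/63 + 0*(-1/3287) = 2104/63 + 0 = 2104/63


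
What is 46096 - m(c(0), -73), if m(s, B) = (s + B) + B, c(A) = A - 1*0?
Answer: 46242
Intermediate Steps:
c(A) = A (c(A) = A + 0 = A)
m(s, B) = s + 2*B (m(s, B) = (B + s) + B = s + 2*B)
46096 - m(c(0), -73) = 46096 - (0 + 2*(-73)) = 46096 - (0 - 146) = 46096 - 1*(-146) = 46096 + 146 = 46242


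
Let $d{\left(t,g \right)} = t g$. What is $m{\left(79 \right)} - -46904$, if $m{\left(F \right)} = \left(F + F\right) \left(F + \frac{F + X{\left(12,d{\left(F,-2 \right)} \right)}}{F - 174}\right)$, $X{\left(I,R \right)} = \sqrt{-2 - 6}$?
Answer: $\frac{5629188}{95} - \frac{316 i \sqrt{2}}{95} \approx 59255.0 - 4.7041 i$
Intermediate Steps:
$d{\left(t,g \right)} = g t$
$X{\left(I,R \right)} = 2 i \sqrt{2}$ ($X{\left(I,R \right)} = \sqrt{-8} = 2 i \sqrt{2}$)
$m{\left(F \right)} = 2 F \left(F + \frac{F + 2 i \sqrt{2}}{-174 + F}\right)$ ($m{\left(F \right)} = \left(F + F\right) \left(F + \frac{F + 2 i \sqrt{2}}{F - 174}\right) = 2 F \left(F + \frac{F + 2 i \sqrt{2}}{-174 + F}\right)$)
$m{\left(79 \right)} - -46904 = 2 \cdot 79 \frac{1}{-174 + 79} \left(79^{2} - 13667 + 2 i \sqrt{2}\right) - -46904 = 2 \cdot 79 \frac{1}{-95} \left(6241 - 13667 + 2 i \sqrt{2}\right) + 46904 = 2 \cdot 79 \left(- \frac{1}{95}\right) \left(-7426 + 2 i \sqrt{2}\right) + 46904 = \left(\frac{1173308}{95} - \frac{316 i \sqrt{2}}{95}\right) + 46904 = \frac{5629188}{95} - \frac{316 i \sqrt{2}}{95}$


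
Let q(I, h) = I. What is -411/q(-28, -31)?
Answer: 411/28 ≈ 14.679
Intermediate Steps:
-411/q(-28, -31) = -411/(-28) = -411*(-1/28) = 411/28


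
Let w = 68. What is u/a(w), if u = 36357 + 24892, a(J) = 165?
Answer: 61249/165 ≈ 371.21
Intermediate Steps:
u = 61249
u/a(w) = 61249/165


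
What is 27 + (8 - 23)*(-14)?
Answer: 237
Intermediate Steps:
27 + (8 - 23)*(-14) = 27 - 15*(-14) = 27 + 210 = 237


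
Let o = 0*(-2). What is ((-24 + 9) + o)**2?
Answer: 225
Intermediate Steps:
o = 0
((-24 + 9) + o)**2 = ((-24 + 9) + 0)**2 = (-15 + 0)**2 = (-15)**2 = 225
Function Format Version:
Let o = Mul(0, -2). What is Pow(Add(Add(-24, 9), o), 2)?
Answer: 225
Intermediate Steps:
o = 0
Pow(Add(Add(-24, 9), o), 2) = Pow(Add(Add(-24, 9), 0), 2) = Pow(Add(-15, 0), 2) = Pow(-15, 2) = 225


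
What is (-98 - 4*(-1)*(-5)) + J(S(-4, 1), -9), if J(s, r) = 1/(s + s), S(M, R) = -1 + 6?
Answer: -1179/10 ≈ -117.90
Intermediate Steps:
S(M, R) = 5
J(s, r) = 1/(2*s)
(-98 - 4*(-1)*(-5)) + J(S(-4, 1), -9) = (-98 - 4*(-1)*(-5)) + (½)/5 = (-98 + 4*(-5)) + (½)*(⅕) = (-98 - 20) + ⅒ = -118 + ⅒ = -1179/10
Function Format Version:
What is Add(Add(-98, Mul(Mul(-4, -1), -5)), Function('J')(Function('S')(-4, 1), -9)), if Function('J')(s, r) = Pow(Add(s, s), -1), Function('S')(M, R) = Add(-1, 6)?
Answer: Rational(-1179, 10) ≈ -117.90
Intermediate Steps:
Function('S')(M, R) = 5
Function('J')(s, r) = Mul(Rational(1, 2), Pow(s, -1)) (Function('J')(s, r) = Pow(Mul(2, s), -1) = Mul(Rational(1, 2), Pow(s, -1)))
Add(Add(-98, Mul(Mul(-4, -1), -5)), Function('J')(Function('S')(-4, 1), -9)) = Add(Add(-98, Mul(Mul(-4, -1), -5)), Mul(Rational(1, 2), Pow(5, -1))) = Add(Add(-98, Mul(4, -5)), Mul(Rational(1, 2), Rational(1, 5))) = Add(Add(-98, -20), Rational(1, 10)) = Add(-118, Rational(1, 10)) = Rational(-1179, 10)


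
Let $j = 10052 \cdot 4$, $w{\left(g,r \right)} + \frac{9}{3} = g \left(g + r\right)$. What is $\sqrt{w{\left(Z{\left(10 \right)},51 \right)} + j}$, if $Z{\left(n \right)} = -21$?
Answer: $5 \sqrt{1583} \approx 198.93$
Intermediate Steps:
$w{\left(g,r \right)} = -3 + g \left(g + r\right)$
$j = 40208$
$\sqrt{w{\left(Z{\left(10 \right)},51 \right)} + j} = \sqrt{\left(-3 + \left(-21\right)^{2} - 1071\right) + 40208} = \sqrt{\left(-3 + 441 - 1071\right) + 40208} = \sqrt{-633 + 40208} = \sqrt{39575} = 5 \sqrt{1583}$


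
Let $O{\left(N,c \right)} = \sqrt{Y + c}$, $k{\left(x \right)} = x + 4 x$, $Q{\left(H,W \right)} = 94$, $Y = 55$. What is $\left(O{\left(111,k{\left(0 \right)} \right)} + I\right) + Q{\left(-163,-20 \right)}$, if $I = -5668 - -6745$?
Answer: $1171 + \sqrt{55} \approx 1178.4$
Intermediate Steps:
$k{\left(x \right)} = 5 x$
$O{\left(N,c \right)} = \sqrt{55 + c}$
$I = 1077$ ($I = -5668 + 6745 = 1077$)
$\left(O{\left(111,k{\left(0 \right)} \right)} + I\right) + Q{\left(-163,-20 \right)} = \left(\sqrt{55 + 5 \cdot 0} + 1077\right) + 94 = \left(\sqrt{55 + 0} + 1077\right) + 94 = \left(\sqrt{55} + 1077\right) + 94 = \left(1077 + \sqrt{55}\right) + 94 = 1171 + \sqrt{55}$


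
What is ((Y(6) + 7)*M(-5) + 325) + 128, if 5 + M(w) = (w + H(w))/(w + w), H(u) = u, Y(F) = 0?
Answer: 425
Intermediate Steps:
M(w) = -4 (M(w) = -5 + (w + w)/(w + w) = -5 + (2*w)/((2*w)) = -5 + (2*w)*(1/(2*w)) = -5 + 1 = -4)
((Y(6) + 7)*M(-5) + 325) + 128 = ((0 + 7)*(-4) + 325) + 128 = (7*(-4) + 325) + 128 = (-28 + 325) + 128 = 297 + 128 = 425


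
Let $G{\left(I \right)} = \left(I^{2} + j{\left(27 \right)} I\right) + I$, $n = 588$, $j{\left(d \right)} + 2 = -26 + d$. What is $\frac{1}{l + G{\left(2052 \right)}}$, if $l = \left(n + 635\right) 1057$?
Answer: $\frac{1}{5503415} \approx 1.8171 \cdot 10^{-7}$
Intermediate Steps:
$j{\left(d \right)} = -28 + d$ ($j{\left(d \right)} = -2 + \left(-26 + d\right) = -28 + d$)
$l = 1292711$ ($l = \left(588 + 635\right) 1057 = 1223 \cdot 1057 = 1292711$)
$G{\left(I \right)} = I^{2}$ ($G{\left(I \right)} = \left(I^{2} + \left(-28 + 27\right) I\right) + I = \left(I^{2} - I\right) + I = I^{2}$)
$\frac{1}{l + G{\left(2052 \right)}} = \frac{1}{1292711 + 2052^{2}} = \frac{1}{1292711 + 4210704} = \frac{1}{5503415}$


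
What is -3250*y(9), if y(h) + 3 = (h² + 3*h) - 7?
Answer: -318500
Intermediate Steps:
y(h) = -10 + h² + 3*h (y(h) = -3 + ((h² + 3*h) - 7) = -3 + (-7 + h² + 3*h) = -10 + h² + 3*h)
-3250*y(9) = -3250*(-10 + 9² + 3*9) = -3250*(-10 + 81 + 27) = -3250*98 = -318500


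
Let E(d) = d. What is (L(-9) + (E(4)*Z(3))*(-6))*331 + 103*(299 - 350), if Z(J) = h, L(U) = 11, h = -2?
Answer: 14276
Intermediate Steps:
Z(J) = -2
(L(-9) + (E(4)*Z(3))*(-6))*331 + 103*(299 - 350) = (11 + (4*(-2))*(-6))*331 + 103*(299 - 350) = (11 - 8*(-6))*331 + 103*(-51) = (11 + 48)*331 - 5253 = 59*331 - 5253 = 19529 - 5253 = 14276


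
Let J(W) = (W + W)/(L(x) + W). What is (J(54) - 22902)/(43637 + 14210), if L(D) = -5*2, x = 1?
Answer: -251895/636317 ≈ -0.39586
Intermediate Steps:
L(D) = -10
J(W) = 2*W/(-10 + W) (J(W) = (W + W)/(-10 + W) = (2*W)/(-10 + W) = 2*W/(-10 + W))
(J(54) - 22902)/(43637 + 14210) = (2*54/(-10 + 54) - 22902)/(43637 + 14210) = (2*54/44 - 22902)/57847 = (2*54*(1/44) - 22902)*(1/57847) = (27/11 - 22902)*(1/57847) = -251895/11*1/57847 = -251895/636317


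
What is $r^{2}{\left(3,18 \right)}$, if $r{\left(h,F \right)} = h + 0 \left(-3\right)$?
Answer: $9$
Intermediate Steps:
$r{\left(h,F \right)} = h$ ($r{\left(h,F \right)} = h + 0 = h$)
$r^{2}{\left(3,18 \right)} = 3^{2} = 9$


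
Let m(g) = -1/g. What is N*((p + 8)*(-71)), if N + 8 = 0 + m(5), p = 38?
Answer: 133906/5 ≈ 26781.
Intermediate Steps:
N = -41/5 (N = -8 + (0 - 1/5) = -8 + (0 - 1*⅕) = -8 + (0 - ⅕) = -8 - ⅕ = -41/5 ≈ -8.2000)
N*((p + 8)*(-71)) = -41*(38 + 8)*(-71)/5 = -1886*(-71)/5 = -41/5*(-3266) = 133906/5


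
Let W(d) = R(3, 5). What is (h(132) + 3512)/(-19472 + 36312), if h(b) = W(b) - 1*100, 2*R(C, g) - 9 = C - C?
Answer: 6833/33680 ≈ 0.20288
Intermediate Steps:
R(C, g) = 9/2 (R(C, g) = 9/2 + (C - C)/2 = 9/2 + (½)*0 = 9/2 + 0 = 9/2)
W(d) = 9/2
h(b) = -191/2 (h(b) = 9/2 - 1*100 = 9/2 - 100 = -191/2)
(h(132) + 3512)/(-19472 + 36312) = (-191/2 + 3512)/(-19472 + 36312) = (6833/2)/16840 = (6833/2)*(1/16840) = 6833/33680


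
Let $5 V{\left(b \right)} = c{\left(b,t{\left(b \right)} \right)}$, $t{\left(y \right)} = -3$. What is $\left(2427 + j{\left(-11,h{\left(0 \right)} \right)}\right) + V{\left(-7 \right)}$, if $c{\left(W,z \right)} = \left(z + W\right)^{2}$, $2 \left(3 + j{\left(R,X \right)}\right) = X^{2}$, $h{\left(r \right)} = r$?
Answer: $2444$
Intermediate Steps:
$j{\left(R,X \right)} = -3 + \frac{X^{2}}{2}$
$c{\left(W,z \right)} = \left(W + z\right)^{2}$
$V{\left(b \right)} = \frac{\left(-3 + b\right)^{2}}{5}$ ($V{\left(b \right)} = \frac{\left(b - 3\right)^{2}}{5} = \frac{\left(-3 + b\right)^{2}}{5}$)
$\left(2427 + j{\left(-11,h{\left(0 \right)} \right)}\right) + V{\left(-7 \right)} = \left(2427 - \left(3 - \frac{0^{2}}{2}\right)\right) + \frac{\left(-3 - 7\right)^{2}}{5} = \left(2427 + \left(-3 + \frac{1}{2} \cdot 0\right)\right) + \frac{\left(-10\right)^{2}}{5} = \left(2427 + \left(-3 + 0\right)\right) + \frac{1}{5} \cdot 100 = \left(2427 - 3\right) + 20 = 2424 + 20 = 2444$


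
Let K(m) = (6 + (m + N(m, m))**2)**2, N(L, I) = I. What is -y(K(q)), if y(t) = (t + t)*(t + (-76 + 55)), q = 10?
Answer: -54334890680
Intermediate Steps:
K(m) = (6 + 4*m**2)**2 (K(m) = (6 + (m + m)**2)**2 = (6 + (2*m)**2)**2 = (6 + 4*m**2)**2)
y(t) = 2*t*(-21 + t) (y(t) = (2*t)*(t - 21) = (2*t)*(-21 + t) = 2*t*(-21 + t))
-y(K(q)) = -2*4*(3 + 2*10**2)**2*(-21 + 4*(3 + 2*10**2)**2) = -2*4*(3 + 2*100)**2*(-21 + 4*(3 + 2*100)**2) = -2*4*(3 + 200)**2*(-21 + 4*(3 + 200)**2) = -2*4*203**2*(-21 + 4*203**2) = -2*4*41209*(-21 + 4*41209) = -2*164836*(-21 + 164836) = -2*164836*164815 = -1*54334890680 = -54334890680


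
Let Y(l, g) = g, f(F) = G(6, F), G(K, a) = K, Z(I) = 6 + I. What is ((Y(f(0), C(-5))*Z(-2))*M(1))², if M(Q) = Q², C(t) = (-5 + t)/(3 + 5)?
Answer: 25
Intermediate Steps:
C(t) = -5/8 + t/8 (C(t) = (-5 + t)/8 = (-5 + t)*(⅛) = -5/8 + t/8)
f(F) = 6
((Y(f(0), C(-5))*Z(-2))*M(1))² = (((-5/8 + (⅛)*(-5))*(6 - 2))*1²)² = (((-5/8 - 5/8)*4)*1)² = (-5/4*4*1)² = (-5*1)² = (-5)² = 25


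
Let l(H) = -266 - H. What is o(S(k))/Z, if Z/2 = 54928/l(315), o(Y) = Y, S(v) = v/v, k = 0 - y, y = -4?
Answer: -581/109856 ≈ -0.0052887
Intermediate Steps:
k = 4 (k = 0 - 1*(-4) = 0 + 4 = 4)
S(v) = 1
Z = -109856/581 (Z = 2*(54928/(-266 - 1*315)) = 2*(54928/(-266 - 315)) = 2*(54928/(-581)) = 2*(54928*(-1/581)) = 2*(-54928/581) = -109856/581 ≈ -189.08)
o(S(k))/Z = 1/(-109856/581) = 1*(-581/109856) = -581/109856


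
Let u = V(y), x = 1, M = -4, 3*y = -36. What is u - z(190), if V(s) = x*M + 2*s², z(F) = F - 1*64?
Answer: 158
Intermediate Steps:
y = -12 (y = (⅓)*(-36) = -12)
z(F) = -64 + F (z(F) = F - 64 = -64 + F)
V(s) = -4 + 2*s² (V(s) = 1*(-4) + 2*s² = -4 + 2*s²)
u = 284 (u = -4 + 2*(-12)² = -4 + 2*144 = -4 + 288 = 284)
u - z(190) = 284 - (-64 + 190) = 284 - 1*126 = 284 - 126 = 158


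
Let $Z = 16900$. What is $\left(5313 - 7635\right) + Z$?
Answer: $14578$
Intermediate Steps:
$\left(5313 - 7635\right) + Z = \left(5313 - 7635\right) + 16900 = -2322 + 16900 = 14578$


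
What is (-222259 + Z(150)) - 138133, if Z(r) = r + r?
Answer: -360092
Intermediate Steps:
Z(r) = 2*r
(-222259 + Z(150)) - 138133 = (-222259 + 2*150) - 138133 = (-222259 + 300) - 138133 = -221959 - 138133 = -360092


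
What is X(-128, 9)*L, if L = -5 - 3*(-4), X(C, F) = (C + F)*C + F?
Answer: 106687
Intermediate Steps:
X(C, F) = F + C*(C + F) (X(C, F) = C*(C + F) + F = F + C*(C + F))
L = 7 (L = -5 + 12 = 7)
X(-128, 9)*L = (9 + (-128)**2 - 128*9)*7 = (9 + 16384 - 1152)*7 = 15241*7 = 106687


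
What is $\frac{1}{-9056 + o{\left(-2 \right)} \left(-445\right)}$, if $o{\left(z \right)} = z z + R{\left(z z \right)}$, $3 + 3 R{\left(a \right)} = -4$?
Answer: $- \frac{3}{29393} \approx -0.00010207$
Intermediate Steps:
$R{\left(a \right)} = - \frac{7}{3}$ ($R{\left(a \right)} = -1 + \frac{1}{3} \left(-4\right) = -1 - \frac{4}{3} = - \frac{7}{3}$)
$o{\left(z \right)} = - \frac{7}{3} + z^{2}$ ($o{\left(z \right)} = z z - \frac{7}{3} = z^{2} - \frac{7}{3} = - \frac{7}{3} + z^{2}$)
$\frac{1}{-9056 + o{\left(-2 \right)} \left(-445\right)} = \frac{1}{-9056 + \left(- \frac{7}{3} + \left(-2\right)^{2}\right) \left(-445\right)} = \frac{1}{-9056 + \left(- \frac{7}{3} + 4\right) \left(-445\right)} = \frac{1}{-9056 + \frac{5}{3} \left(-445\right)} = \frac{1}{-9056 - \frac{2225}{3}} = \frac{1}{- \frac{29393}{3}} = - \frac{3}{29393}$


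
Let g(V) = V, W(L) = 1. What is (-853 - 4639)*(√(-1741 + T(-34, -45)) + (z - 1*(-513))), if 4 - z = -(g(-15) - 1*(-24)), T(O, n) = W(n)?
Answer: -2888792 - 10984*I*√435 ≈ -2.8888e+6 - 2.2909e+5*I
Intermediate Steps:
T(O, n) = 1
z = 13 (z = 4 - (-1)*(-15 - 1*(-24)) = 4 - (-1)*(-15 + 24) = 4 - (-1)*9 = 4 - 1*(-9) = 4 + 9 = 13)
(-853 - 4639)*(√(-1741 + T(-34, -45)) + (z - 1*(-513))) = (-853 - 4639)*(√(-1741 + 1) + (13 - 1*(-513))) = -5492*(√(-1740) + (13 + 513)) = -5492*(2*I*√435 + 526) = -5492*(526 + 2*I*√435) = -2888792 - 10984*I*√435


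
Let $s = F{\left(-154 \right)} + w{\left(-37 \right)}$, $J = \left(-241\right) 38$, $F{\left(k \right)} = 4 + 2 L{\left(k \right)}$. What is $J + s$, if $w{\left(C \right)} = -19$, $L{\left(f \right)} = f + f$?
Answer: $-9789$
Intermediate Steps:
$L{\left(f \right)} = 2 f$
$F{\left(k \right)} = 4 + 4 k$ ($F{\left(k \right)} = 4 + 2 \cdot 2 k = 4 + 4 k$)
$J = -9158$
$s = -631$ ($s = \left(4 + 4 \left(-154\right)\right) - 19 = \left(4 - 616\right) - 19 = -612 - 19 = -631$)
$J + s = -9158 - 631 = -9789$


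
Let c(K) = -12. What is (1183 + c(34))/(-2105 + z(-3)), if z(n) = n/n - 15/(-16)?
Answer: -18736/33649 ≈ -0.55681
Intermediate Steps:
z(n) = 31/16 (z(n) = 1 - 15*(-1/16) = 1 + 15/16 = 31/16)
(1183 + c(34))/(-2105 + z(-3)) = (1183 - 12)/(-2105 + 31/16) = 1171/(-33649/16) = 1171*(-16/33649) = -18736/33649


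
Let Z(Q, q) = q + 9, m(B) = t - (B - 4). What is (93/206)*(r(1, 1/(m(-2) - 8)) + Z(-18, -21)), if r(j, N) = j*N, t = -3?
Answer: -5673/1030 ≈ -5.5078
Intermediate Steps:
m(B) = 1 - B (m(B) = -3 - (B - 4) = -3 - (-4 + B) = -3 + (4 - B) = 1 - B)
Z(Q, q) = 9 + q
r(j, N) = N*j
(93/206)*(r(1, 1/(m(-2) - 8)) + Z(-18, -21)) = (93/206)*(1/((1 - 1*(-2)) - 8) + (9 - 21)) = (93*(1/206))*(1/((1 + 2) - 8) - 12) = 93*(1/(3 - 8) - 12)/206 = 93*(1/(-5) - 12)/206 = 93*(-⅕*1 - 12)/206 = 93*(-⅕ - 12)/206 = (93/206)*(-61/5) = -5673/1030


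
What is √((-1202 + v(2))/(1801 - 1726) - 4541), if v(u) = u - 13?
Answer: 2*I*√256341/15 ≈ 67.507*I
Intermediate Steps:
v(u) = -13 + u
√((-1202 + v(2))/(1801 - 1726) - 4541) = √((-1202 + (-13 + 2))/(1801 - 1726) - 4541) = √((-1202 - 11)/75 - 4541) = √(-1213*1/75 - 4541) = √(-1213/75 - 4541) = √(-341788/75) = 2*I*√256341/15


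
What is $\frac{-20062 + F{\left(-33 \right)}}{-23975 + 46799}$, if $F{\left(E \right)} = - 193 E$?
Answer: $- \frac{13693}{22824} \approx -0.59994$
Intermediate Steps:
$\frac{-20062 + F{\left(-33 \right)}}{-23975 + 46799} = \frac{-20062 - -6369}{-23975 + 46799} = \frac{-20062 + 6369}{22824} = \left(-13693\right) \frac{1}{22824} = - \frac{13693}{22824}$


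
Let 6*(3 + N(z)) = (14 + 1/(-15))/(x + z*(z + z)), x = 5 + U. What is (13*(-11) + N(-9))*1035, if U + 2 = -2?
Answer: -49257053/326 ≈ -1.5110e+5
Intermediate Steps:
U = -4 (U = -2 - 2 = -4)
x = 1 (x = 5 - 4 = 1)
N(z) = -3 + 209/(90*(1 + 2*z²)) (N(z) = -3 + ((14 + 1/(-15))/(1 + z*(z + z)))/6 = -3 + ((14 - 1/15)/(1 + z*(2*z)))/6 = -3 + (209/(15*(1 + 2*z²)))/6 = -3 + 209/(90*(1 + 2*z²)))
(13*(-11) + N(-9))*1035 = (13*(-11) + (-61 - 540*(-9)²)/(90*(1 + 2*(-9)²)))*1035 = (-143 + (-61 - 540*81)/(90*(1 + 2*81)))*1035 = (-143 + (-61 - 43740)/(90*(1 + 162)))*1035 = (-143 + (1/90)*(-43801)/163)*1035 = (-143 + (1/90)*(1/163)*(-43801))*1035 = (-143 - 43801/14670)*1035 = -2141611/14670*1035 = -49257053/326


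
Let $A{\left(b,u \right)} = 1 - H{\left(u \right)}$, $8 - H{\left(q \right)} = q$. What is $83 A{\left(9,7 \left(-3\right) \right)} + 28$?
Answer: $-2296$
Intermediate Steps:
$H{\left(q \right)} = 8 - q$
$A{\left(b,u \right)} = -7 + u$ ($A{\left(b,u \right)} = 1 - \left(8 - u\right) = 1 + \left(-8 + u\right) = -7 + u$)
$83 A{\left(9,7 \left(-3\right) \right)} + 28 = 83 \left(-7 + 7 \left(-3\right)\right) + 28 = 83 \left(-7 - 21\right) + 28 = 83 \left(-28\right) + 28 = -2324 + 28 = -2296$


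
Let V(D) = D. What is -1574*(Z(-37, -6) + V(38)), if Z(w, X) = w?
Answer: -1574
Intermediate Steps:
-1574*(Z(-37, -6) + V(38)) = -1574*(-37 + 38) = -1574*1 = -1574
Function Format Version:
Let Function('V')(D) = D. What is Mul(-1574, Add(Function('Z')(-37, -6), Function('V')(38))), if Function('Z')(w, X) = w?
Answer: -1574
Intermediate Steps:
Mul(-1574, Add(Function('Z')(-37, -6), Function('V')(38))) = Mul(-1574, Add(-37, 38)) = Mul(-1574, 1) = -1574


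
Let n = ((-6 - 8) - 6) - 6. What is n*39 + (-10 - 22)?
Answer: -1046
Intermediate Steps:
n = -26 (n = (-14 - 6) - 6 = -20 - 6 = -26)
n*39 + (-10 - 22) = -26*39 + (-10 - 22) = -1014 - 32 = -1046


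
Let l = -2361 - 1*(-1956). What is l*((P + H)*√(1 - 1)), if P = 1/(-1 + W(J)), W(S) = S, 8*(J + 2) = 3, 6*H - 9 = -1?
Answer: 0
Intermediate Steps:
H = 4/3 (H = 3/2 + (⅙)*(-1) = 3/2 - ⅙ = 4/3 ≈ 1.3333)
J = -13/8 (J = -2 + (⅛)*3 = -2 + 3/8 = -13/8 ≈ -1.6250)
l = -405 (l = -2361 + 1956 = -405)
P = -8/21 (P = 1/(-1 - 13/8) = 1/(-21/8) = -8/21 ≈ -0.38095)
l*((P + H)*√(1 - 1)) = -405*(-8/21 + 4/3)*√(1 - 1) = -2700*√0/7 = -2700*0/7 = -405*0 = 0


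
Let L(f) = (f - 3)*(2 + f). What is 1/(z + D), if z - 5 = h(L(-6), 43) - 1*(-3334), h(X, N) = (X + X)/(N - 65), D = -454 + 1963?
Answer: 11/53292 ≈ 0.00020641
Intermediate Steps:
D = 1509
L(f) = (-3 + f)*(2 + f)
h(X, N) = 2*X/(-65 + N) (h(X, N) = (2*X)/(-65 + N) = 2*X/(-65 + N))
z = 36693/11 (z = 5 + (2*(-6 + (-6)² - 1*(-6))/(-65 + 43) - 1*(-3334)) = 5 + (2*(-6 + 36 + 6)/(-22) + 3334) = 5 + (2*36*(-1/22) + 3334) = 5 + (-36/11 + 3334) = 5 + 36638/11 = 36693/11 ≈ 3335.7)
1/(z + D) = 1/(36693/11 + 1509) = 1/(53292/11) = 11/53292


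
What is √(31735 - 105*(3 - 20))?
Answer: 4*√2095 ≈ 183.08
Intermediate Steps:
√(31735 - 105*(3 - 20)) = √(31735 - 105*(-17)) = √(31735 + 1785) = √33520 = 4*√2095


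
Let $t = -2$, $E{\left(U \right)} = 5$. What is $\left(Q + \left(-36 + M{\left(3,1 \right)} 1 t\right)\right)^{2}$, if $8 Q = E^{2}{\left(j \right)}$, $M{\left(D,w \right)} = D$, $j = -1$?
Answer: $\frac{96721}{64} \approx 1511.3$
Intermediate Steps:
$Q = \frac{25}{8}$ ($Q = \frac{5^{2}}{8} = \frac{1}{8} \cdot 25 = \frac{25}{8} \approx 3.125$)
$\left(Q + \left(-36 + M{\left(3,1 \right)} 1 t\right)\right)^{2} = \left(\frac{25}{8} - \left(36 - 3 \cdot 1 \left(-2\right)\right)\right)^{2} = \left(\frac{25}{8} + \left(-36 + 3 \left(-2\right)\right)\right)^{2} = \left(\frac{25}{8} - 42\right)^{2} = \left(- \frac{311}{8}\right)^{2} = \frac{96721}{64}$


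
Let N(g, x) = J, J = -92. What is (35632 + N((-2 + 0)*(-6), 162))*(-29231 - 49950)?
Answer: -2814092740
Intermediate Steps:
N(g, x) = -92
(35632 + N((-2 + 0)*(-6), 162))*(-29231 - 49950) = (35632 - 92)*(-29231 - 49950) = 35540*(-79181) = -2814092740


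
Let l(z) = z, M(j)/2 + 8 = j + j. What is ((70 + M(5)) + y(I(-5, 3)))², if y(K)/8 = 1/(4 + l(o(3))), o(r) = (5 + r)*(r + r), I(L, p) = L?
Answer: 929296/169 ≈ 5498.8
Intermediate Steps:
M(j) = -16 + 4*j (M(j) = -16 + 2*(j + j) = -16 + 2*(2*j) = -16 + 4*j)
o(r) = 2*r*(5 + r) (o(r) = (5 + r)*(2*r) = 2*r*(5 + r))
y(K) = 2/13 (y(K) = 8/(4 + 2*3*(5 + 3)) = 8/(4 + 2*3*8) = 8/(4 + 48) = 8/52 = 8*(1/52) = 2/13)
((70 + M(5)) + y(I(-5, 3)))² = ((70 + (-16 + 4*5)) + 2/13)² = ((70 + (-16 + 20)) + 2/13)² = ((70 + 4) + 2/13)² = (74 + 2/13)² = (964/13)² = 929296/169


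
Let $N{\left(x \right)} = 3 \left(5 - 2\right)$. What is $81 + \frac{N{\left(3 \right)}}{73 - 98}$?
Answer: $\frac{2016}{25} \approx 80.64$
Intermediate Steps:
$N{\left(x \right)} = 9$ ($N{\left(x \right)} = 3 \cdot 3 = 9$)
$81 + \frac{N{\left(3 \right)}}{73 - 98} = 81 + \frac{1}{73 - 98} \cdot 9 = 81 + \frac{1}{-25} \cdot 9 = 81 - \frac{9}{25} = \frac{2016}{25}$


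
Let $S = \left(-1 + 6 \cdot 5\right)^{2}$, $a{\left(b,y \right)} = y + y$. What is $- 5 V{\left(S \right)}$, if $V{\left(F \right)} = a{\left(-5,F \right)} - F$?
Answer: $-4205$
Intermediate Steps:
$a{\left(b,y \right)} = 2 y$
$S = 841$ ($S = \left(-1 + 30\right)^{2} = 29^{2} = 841$)
$V{\left(F \right)} = F$ ($V{\left(F \right)} = 2 F - F = F$)
$- 5 V{\left(S \right)} = - 5 \cdot 841 = \left(-1\right) 4205 = -4205$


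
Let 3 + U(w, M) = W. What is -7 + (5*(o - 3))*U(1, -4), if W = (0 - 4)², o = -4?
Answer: -462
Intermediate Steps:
W = 16 (W = (-4)² = 16)
U(w, M) = 13 (U(w, M) = -3 + 16 = 13)
-7 + (5*(o - 3))*U(1, -4) = -7 + (5*(-4 - 3))*13 = -7 + (5*(-7))*13 = -7 - 35*13 = -7 - 455 = -462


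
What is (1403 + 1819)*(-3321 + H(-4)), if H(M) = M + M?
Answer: -10726038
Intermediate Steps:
H(M) = 2*M
(1403 + 1819)*(-3321 + H(-4)) = (1403 + 1819)*(-3321 + 2*(-4)) = 3222*(-3321 - 8) = 3222*(-3329) = -10726038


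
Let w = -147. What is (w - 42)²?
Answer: 35721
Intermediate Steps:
(w - 42)² = (-147 - 42)² = (-189)² = 35721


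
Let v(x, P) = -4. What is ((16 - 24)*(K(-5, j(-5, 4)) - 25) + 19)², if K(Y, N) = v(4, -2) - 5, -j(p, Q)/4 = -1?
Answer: 84681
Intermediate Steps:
j(p, Q) = 4 (j(p, Q) = -4*(-1) = 4)
K(Y, N) = -9 (K(Y, N) = -4 - 5 = -9)
((16 - 24)*(K(-5, j(-5, 4)) - 25) + 19)² = ((16 - 24)*(-9 - 25) + 19)² = (-8*(-34) + 19)² = (272 + 19)² = 291² = 84681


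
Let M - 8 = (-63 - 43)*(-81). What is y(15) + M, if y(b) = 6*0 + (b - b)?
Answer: 8594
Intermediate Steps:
y(b) = 0 (y(b) = 0 + 0 = 0)
M = 8594 (M = 8 + (-63 - 43)*(-81) = 8 - 106*(-81) = 8 + 8586 = 8594)
y(15) + M = 0 + 8594 = 8594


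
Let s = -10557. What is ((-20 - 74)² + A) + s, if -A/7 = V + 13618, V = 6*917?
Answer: -135561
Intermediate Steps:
V = 5502
A = -133840 (A = -7*(5502 + 13618) = -7*19120 = -133840)
((-20 - 74)² + A) + s = ((-20 - 74)² - 133840) - 10557 = ((-94)² - 133840) - 10557 = (8836 - 133840) - 10557 = -125004 - 10557 = -135561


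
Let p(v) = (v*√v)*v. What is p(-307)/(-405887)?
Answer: -94249*I*√307/405887 ≈ -4.0686*I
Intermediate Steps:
p(v) = v^(5/2) (p(v) = v^(3/2)*v = v^(5/2))
p(-307)/(-405887) = (-307)^(5/2)/(-405887) = (94249*I*√307)*(-1/405887) = -94249*I*√307/405887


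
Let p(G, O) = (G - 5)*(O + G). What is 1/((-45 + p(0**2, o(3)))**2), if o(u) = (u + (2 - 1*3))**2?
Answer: 1/4225 ≈ 0.00023669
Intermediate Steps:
o(u) = (-1 + u)**2 (o(u) = (u + (2 - 3))**2 = (u - 1)**2 = (-1 + u)**2)
p(G, O) = (-5 + G)*(G + O)
1/((-45 + p(0**2, o(3)))**2) = 1/((-45 + ((0**2)**2 - 5*0**2 - 5*(-1 + 3)**2 + 0**2*(-1 + 3)**2))**2) = 1/((-45 + (0**2 - 5*0 - 5*2**2 + 0*2**2))**2) = 1/((-45 + (0 + 0 - 5*4 + 0*4))**2) = 1/((-45 + (0 + 0 - 20 + 0))**2) = 1/((-45 - 20)**2) = 1/((-65)**2) = 1/4225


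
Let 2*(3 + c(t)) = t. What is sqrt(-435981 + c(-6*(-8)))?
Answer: 6*I*sqrt(12110) ≈ 660.27*I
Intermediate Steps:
c(t) = -3 + t/2
sqrt(-435981 + c(-6*(-8))) = sqrt(-435981 + (-3 + (-6*(-8))/2)) = sqrt(-435981 + (-3 + (1/2)*48)) = sqrt(-435981 + (-3 + 24)) = sqrt(-435981 + 21) = sqrt(-435960) = 6*I*sqrt(12110)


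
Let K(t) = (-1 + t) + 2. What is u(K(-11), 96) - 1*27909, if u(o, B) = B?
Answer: -27813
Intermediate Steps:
K(t) = 1 + t
u(K(-11), 96) - 1*27909 = 96 - 1*27909 = 96 - 27909 = -27813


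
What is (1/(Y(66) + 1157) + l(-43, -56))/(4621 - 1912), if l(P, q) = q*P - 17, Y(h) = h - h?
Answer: 2766388/3134313 ≈ 0.88261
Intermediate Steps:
Y(h) = 0
l(P, q) = -17 + P*q (l(P, q) = P*q - 17 = -17 + P*q)
(1/(Y(66) + 1157) + l(-43, -56))/(4621 - 1912) = (1/(0 + 1157) + (-17 - 43*(-56)))/(4621 - 1912) = (1/1157 + (-17 + 2408))/2709 = (1/1157 + 2391)*(1/2709) = (2766388/1157)*(1/2709) = 2766388/3134313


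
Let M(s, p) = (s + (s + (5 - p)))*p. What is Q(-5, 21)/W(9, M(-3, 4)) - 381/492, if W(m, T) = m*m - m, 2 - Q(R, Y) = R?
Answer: -1999/2952 ≈ -0.67717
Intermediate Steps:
Q(R, Y) = 2 - R
M(s, p) = p*(5 - p + 2*s) (M(s, p) = (s + (5 + s - p))*p = (5 - p + 2*s)*p = p*(5 - p + 2*s))
W(m, T) = m² - m
Q(-5, 21)/W(9, M(-3, 4)) - 381/492 = (2 - 1*(-5))/((9*(-1 + 9))) - 381/492 = (2 + 5)/((9*8)) - 381*1/492 = 7/72 - 127/164 = -1999/2952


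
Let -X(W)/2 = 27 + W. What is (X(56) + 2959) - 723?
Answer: 2070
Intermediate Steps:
X(W) = -54 - 2*W (X(W) = -2*(27 + W) = -54 - 2*W)
(X(56) + 2959) - 723 = ((-54 - 2*56) + 2959) - 723 = ((-54 - 112) + 2959) - 723 = (-166 + 2959) - 723 = 2793 - 723 = 2070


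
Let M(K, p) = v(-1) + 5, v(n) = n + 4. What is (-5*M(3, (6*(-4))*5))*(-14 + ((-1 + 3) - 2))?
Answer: 560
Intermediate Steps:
v(n) = 4 + n
M(K, p) = 8 (M(K, p) = (4 - 1) + 5 = 3 + 5 = 8)
(-5*M(3, (6*(-4))*5))*(-14 + ((-1 + 3) - 2)) = (-5*8)*(-14 + ((-1 + 3) - 2)) = -40*(-14 + (2 - 2)) = -40*(-14 + 0) = -40*(-14) = 560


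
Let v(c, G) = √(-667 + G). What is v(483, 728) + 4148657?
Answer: 4148657 + √61 ≈ 4.1487e+6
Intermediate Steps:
v(483, 728) + 4148657 = √(-667 + 728) + 4148657 = √61 + 4148657 = 4148657 + √61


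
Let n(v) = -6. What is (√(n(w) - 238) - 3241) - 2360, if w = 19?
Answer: -5601 + 2*I*√61 ≈ -5601.0 + 15.62*I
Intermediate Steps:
(√(n(w) - 238) - 3241) - 2360 = (√(-6 - 238) - 3241) - 2360 = (√(-244) - 3241) - 2360 = (2*I*√61 - 3241) - 2360 = (-3241 + 2*I*√61) - 2360 = -5601 + 2*I*√61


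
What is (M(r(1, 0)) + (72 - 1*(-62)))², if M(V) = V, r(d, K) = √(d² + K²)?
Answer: 18225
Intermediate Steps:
r(d, K) = √(K² + d²)
(M(r(1, 0)) + (72 - 1*(-62)))² = (√(0² + 1²) + (72 - 1*(-62)))² = (√(0 + 1) + (72 + 62))² = (√1 + 134)² = (1 + 134)² = 135² = 18225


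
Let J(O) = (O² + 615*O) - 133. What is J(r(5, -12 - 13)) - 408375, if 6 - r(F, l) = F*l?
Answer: -310782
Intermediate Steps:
r(F, l) = 6 - F*l
J(O) = -133 + O² + 615*O
J(r(5, -12 - 13)) - 408375 = (-133 + (6 - 1*5*(-12 - 13))² + 615*(6 - 1*5*(-12 - 13))) - 408375 = (-133 + (6 - 1*5*(-25))² + 615*(6 - 1*5*(-25))) - 408375 = (-133 + (6 + 125)² + 615*(6 + 125)) - 408375 = (-133 + 131² + 615*131) - 408375 = (-133 + 17161 + 80565) - 408375 = 97593 - 408375 = -310782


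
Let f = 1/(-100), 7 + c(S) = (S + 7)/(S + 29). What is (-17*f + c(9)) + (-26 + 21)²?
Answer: 35323/1900 ≈ 18.591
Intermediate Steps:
c(S) = -7 + (7 + S)/(29 + S) (c(S) = -7 + (S + 7)/(S + 29) = -7 + (7 + S)/(29 + S))
f = -1/100 ≈ -0.010000
(-17*f + c(9)) + (-26 + 21)² = (-17*(-1/100) + 2*(-98 - 3*9)/(29 + 9)) + (-26 + 21)² = (17/100 + 2*(-98 - 27)/38) + (-5)² = (17/100 + 2*(1/38)*(-125)) + 25 = (17/100 - 125/19) + 25 = -12177/1900 + 25 = 35323/1900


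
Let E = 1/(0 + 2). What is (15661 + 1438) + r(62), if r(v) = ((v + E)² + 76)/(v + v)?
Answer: 8497033/496 ≈ 17131.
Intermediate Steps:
E = ½ (E = 1/2 = ½ ≈ 0.50000)
r(v) = (76 + (½ + v)²)/(2*v) (r(v) = ((v + ½)² + 76)/(v + v) = ((½ + v)² + 76)/((2*v)) = (76 + (½ + v)²)*(1/(2*v)) = (76 + (½ + v)²)/(2*v))
(15661 + 1438) + r(62) = (15661 + 1438) + (⅛)*(304 + (1 + 2*62)²)/62 = 17099 + (⅛)*(1/62)*(304 + (1 + 124)²) = 17099 + (⅛)*(1/62)*(304 + 125²) = 17099 + (⅛)*(1/62)*(304 + 15625) = 17099 + (⅛)*(1/62)*15929 = 17099 + 15929/496 = 8497033/496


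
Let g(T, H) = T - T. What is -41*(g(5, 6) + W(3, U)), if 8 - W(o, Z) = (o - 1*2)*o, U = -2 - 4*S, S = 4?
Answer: -205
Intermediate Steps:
g(T, H) = 0
U = -18 (U = -2 - 4*4 = -2 - 16 = -18)
W(o, Z) = 8 - o*(-2 + o) (W(o, Z) = 8 - (o - 1*2)*o = 8 - (o - 2)*o = 8 - (-2 + o)*o = 8 - o*(-2 + o))
-41*(g(5, 6) + W(3, U)) = -41*(0 + (8 - 1*3² + 2*3)) = -41*(0 + (8 - 1*9 + 6)) = -41*(0 + (8 - 9 + 6)) = -41*(0 + 5) = -41*5 = -205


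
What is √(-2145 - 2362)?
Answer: I*√4507 ≈ 67.134*I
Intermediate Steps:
√(-2145 - 2362) = √(-4507) = I*√4507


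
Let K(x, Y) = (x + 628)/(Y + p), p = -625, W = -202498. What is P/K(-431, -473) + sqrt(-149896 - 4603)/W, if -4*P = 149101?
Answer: 81856449/394 - I*sqrt(154499)/202498 ≈ 2.0776e+5 - 0.0019411*I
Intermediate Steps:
P = -149101/4 (P = -1/4*149101 = -149101/4 ≈ -37275.)
K(x, Y) = (628 + x)/(-625 + Y) (K(x, Y) = (x + 628)/(Y - 625) = (628 + x)/(-625 + Y))
P/K(-431, -473) + sqrt(-149896 - 4603)/W = -149101*(-625 - 473)/(628 - 431)/4 + sqrt(-149896 - 4603)/(-202498) = -149101/(4*(197/(-1098))) + sqrt(-154499)*(-1/202498) = -149101/(4*((-1/1098*197))) + (I*sqrt(154499))*(-1/202498) = -149101/(4*(-197/1098)) - I*sqrt(154499)/202498 = -149101/4*(-1098/197) - I*sqrt(154499)/202498 = 81856449/394 - I*sqrt(154499)/202498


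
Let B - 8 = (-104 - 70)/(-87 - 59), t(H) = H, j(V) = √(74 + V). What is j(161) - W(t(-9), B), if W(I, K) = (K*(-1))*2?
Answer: 1342/73 + √235 ≈ 33.713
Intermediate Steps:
B = 671/73 (B = 8 + (-104 - 70)/(-87 - 59) = 8 - 174/(-146) = 8 - 174*(-1/146) = 8 + 87/73 = 671/73 ≈ 9.1918)
W(I, K) = -2*K (W(I, K) = -K*2 = -2*K)
j(161) - W(t(-9), B) = √(74 + 161) - (-2)*671/73 = √235 - 1*(-1342/73) = √235 + 1342/73 = 1342/73 + √235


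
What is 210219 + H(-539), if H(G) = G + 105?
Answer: 209785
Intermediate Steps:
H(G) = 105 + G
210219 + H(-539) = 210219 + (105 - 539) = 210219 - 434 = 209785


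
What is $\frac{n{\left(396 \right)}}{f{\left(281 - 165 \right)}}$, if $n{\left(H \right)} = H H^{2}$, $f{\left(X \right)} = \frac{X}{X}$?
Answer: $62099136$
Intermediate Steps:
$f{\left(X \right)} = 1$
$n{\left(H \right)} = H^{3}$
$\frac{n{\left(396 \right)}}{f{\left(281 - 165 \right)}} = \frac{396^{3}}{1} = 62099136 \cdot 1 = 62099136$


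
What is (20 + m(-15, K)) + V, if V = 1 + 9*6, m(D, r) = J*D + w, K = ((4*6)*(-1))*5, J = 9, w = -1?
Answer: -61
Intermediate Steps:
K = -120 (K = (24*(-1))*5 = -24*5 = -120)
m(D, r) = -1 + 9*D (m(D, r) = 9*D - 1 = -1 + 9*D)
V = 55 (V = 1 + 54 = 55)
(20 + m(-15, K)) + V = (20 + (-1 + 9*(-15))) + 55 = (20 + (-1 - 135)) + 55 = (20 - 136) + 55 = -116 + 55 = -61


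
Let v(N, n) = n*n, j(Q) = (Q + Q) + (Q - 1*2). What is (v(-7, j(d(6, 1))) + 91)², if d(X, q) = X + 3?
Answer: 512656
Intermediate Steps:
d(X, q) = 3 + X
j(Q) = -2 + 3*Q (j(Q) = 2*Q + (Q - 2) = 2*Q + (-2 + Q) = -2 + 3*Q)
v(N, n) = n²
(v(-7, j(d(6, 1))) + 91)² = ((-2 + 3*(3 + 6))² + 91)² = ((-2 + 3*9)² + 91)² = ((-2 + 27)² + 91)² = (25² + 91)² = (625 + 91)² = 716² = 512656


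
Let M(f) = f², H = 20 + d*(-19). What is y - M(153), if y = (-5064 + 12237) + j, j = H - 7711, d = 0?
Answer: -23927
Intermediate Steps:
H = 20 (H = 20 + 0*(-19) = 20 + 0 = 20)
j = -7691 (j = 20 - 7711 = -7691)
y = -518 (y = (-5064 + 12237) - 7691 = 7173 - 7691 = -518)
y - M(153) = -518 - 1*153² = -518 - 1*23409 = -518 - 23409 = -23927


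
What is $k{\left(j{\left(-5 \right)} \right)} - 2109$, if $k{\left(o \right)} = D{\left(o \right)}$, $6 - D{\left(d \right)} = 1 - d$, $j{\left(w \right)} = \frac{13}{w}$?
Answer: $- \frac{10533}{5} \approx -2106.6$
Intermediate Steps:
$D{\left(d \right)} = 5 + d$ ($D{\left(d \right)} = 6 - \left(1 - d\right) = 6 + \left(-1 + d\right) = 5 + d$)
$k{\left(o \right)} = 5 + o$
$k{\left(j{\left(-5 \right)} \right)} - 2109 = \left(5 + \frac{13}{-5}\right) - 2109 = \left(5 + 13 \left(- \frac{1}{5}\right)\right) - 2109 = \left(5 - \frac{13}{5}\right) - 2109 = \frac{12}{5} - 2109 = - \frac{10533}{5}$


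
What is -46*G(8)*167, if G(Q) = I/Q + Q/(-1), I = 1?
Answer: 241983/4 ≈ 60496.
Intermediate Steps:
G(Q) = 1/Q - Q (G(Q) = 1/Q + Q/(-1) = 1/Q + Q*(-1) = 1/Q - Q)
-46*G(8)*167 = -46*(1/8 - 1*8)*167 = -46*(1/8 - 8)*167 = -46*(-63/8)*167 = (1449/4)*167 = 241983/4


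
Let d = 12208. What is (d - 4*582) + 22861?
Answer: 32741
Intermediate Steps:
(d - 4*582) + 22861 = (12208 - 4*582) + 22861 = (12208 - 2328) + 22861 = 9880 + 22861 = 32741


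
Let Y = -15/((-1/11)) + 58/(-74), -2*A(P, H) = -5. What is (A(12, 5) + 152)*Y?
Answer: 938742/37 ≈ 25371.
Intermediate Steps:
A(P, H) = 5/2 (A(P, H) = -½*(-5) = 5/2)
Y = 6076/37 (Y = -15/((-1*1/11)) + 58*(-1/74) = -15/(-1/11) - 29/37 = -15*(-11) - 29/37 = 165 - 29/37 = 6076/37 ≈ 164.22)
(A(12, 5) + 152)*Y = (5/2 + 152)*(6076/37) = (309/2)*(6076/37) = 938742/37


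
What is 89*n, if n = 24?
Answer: 2136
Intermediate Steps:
89*n = 89*24 = 2136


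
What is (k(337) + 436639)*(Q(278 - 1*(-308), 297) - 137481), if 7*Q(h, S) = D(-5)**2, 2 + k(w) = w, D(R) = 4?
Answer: -420522365874/7 ≈ -6.0075e+10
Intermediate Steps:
k(w) = -2 + w
Q(h, S) = 16/7 (Q(h, S) = (1/7)*4**2 = (1/7)*16 = 16/7)
(k(337) + 436639)*(Q(278 - 1*(-308), 297) - 137481) = ((-2 + 337) + 436639)*(16/7 - 137481) = (335 + 436639)*(-962351/7) = 436974*(-962351/7) = -420522365874/7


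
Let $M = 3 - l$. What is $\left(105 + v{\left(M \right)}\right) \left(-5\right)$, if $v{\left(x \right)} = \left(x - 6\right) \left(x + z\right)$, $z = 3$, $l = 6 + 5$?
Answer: $-875$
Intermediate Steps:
$l = 11$
$M = -8$ ($M = 3 - 11 = -8$)
$v{\left(x \right)} = \left(-6 + x\right) \left(3 + x\right)$ ($v{\left(x \right)} = \left(x - 6\right) \left(x + 3\right) = \left(-6 + x\right) \left(3 + x\right)$)
$\left(105 + v{\left(M \right)}\right) \left(-5\right) = \left(105 - \left(-6 - 64\right)\right) \left(-5\right) = \left(105 + \left(-18 + 64 + 24\right)\right) \left(-5\right) = \left(105 + 70\right) \left(-5\right) = 175 \left(-5\right) = -875$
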